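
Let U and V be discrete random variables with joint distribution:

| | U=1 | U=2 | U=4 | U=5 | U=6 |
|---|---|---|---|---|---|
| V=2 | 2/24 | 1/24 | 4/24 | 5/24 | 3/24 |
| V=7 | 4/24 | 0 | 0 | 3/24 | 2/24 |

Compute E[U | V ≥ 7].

31/9

P(V ≥ 7) = 3/8.
Σ U·P over the event = 1·(4/24) + 5·(3/24) + 6·(2/24) = 31/24.
E[U | V ≥ 7] = (31/24) / (3/8) = 31/9.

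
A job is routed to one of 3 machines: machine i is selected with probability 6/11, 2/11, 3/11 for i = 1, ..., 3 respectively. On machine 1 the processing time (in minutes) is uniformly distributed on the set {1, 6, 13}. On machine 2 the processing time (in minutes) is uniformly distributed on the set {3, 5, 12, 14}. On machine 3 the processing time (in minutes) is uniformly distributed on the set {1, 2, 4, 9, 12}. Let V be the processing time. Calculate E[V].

369/55

E[V | machine 1] = (1+6+13)/3 = 20/3.
E[V | machine 2] = (3+5+12+14)/4 = 17/2.
E[V | machine 3] = (1+2+4+9+12)/5 = 28/5.
By the law of total expectation,
E[V] = (6/11)·(20/3) + (2/11)·(17/2) + (3/11)·(28/5) = 369/55.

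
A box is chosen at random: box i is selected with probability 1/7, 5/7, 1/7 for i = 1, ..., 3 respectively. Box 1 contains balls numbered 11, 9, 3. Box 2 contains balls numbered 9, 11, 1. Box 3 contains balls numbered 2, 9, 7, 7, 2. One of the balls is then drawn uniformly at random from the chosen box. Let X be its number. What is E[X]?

103/15

E[X | box 1] = (11+9+3)/3 = 23/3.
E[X | box 2] = (9+11+1)/3 = 7.
E[X | box 3] = (2+9+7+7+2)/5 = 27/5.
E[X] = (1/7)·(23/3) + (5/7)·(7) + (1/7)·(27/5) = 103/15.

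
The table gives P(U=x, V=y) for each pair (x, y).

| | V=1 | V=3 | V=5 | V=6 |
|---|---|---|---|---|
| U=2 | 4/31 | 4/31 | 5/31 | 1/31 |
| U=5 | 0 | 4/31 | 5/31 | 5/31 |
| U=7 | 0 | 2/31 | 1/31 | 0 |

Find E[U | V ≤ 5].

92/25

P(V ≤ 5) = 25/31.
Σ U·P over the event = 2·(4/31) + 2·(4/31) + 2·(5/31) + 5·(4/31) + 5·(5/31) + 7·(2/31) + 7·(1/31) = 92/31.
E[U | V ≤ 5] = (92/31) / (25/31) = 92/25.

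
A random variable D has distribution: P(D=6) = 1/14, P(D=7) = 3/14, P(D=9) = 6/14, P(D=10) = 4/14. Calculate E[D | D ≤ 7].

27/4

P(D ≤ 7) = 2/7.
Σ over the event: 6·1/14 + 7·3/14 = 27/14.
E[D | D ≤ 7] = (27/14) / (2/7) = 27/4.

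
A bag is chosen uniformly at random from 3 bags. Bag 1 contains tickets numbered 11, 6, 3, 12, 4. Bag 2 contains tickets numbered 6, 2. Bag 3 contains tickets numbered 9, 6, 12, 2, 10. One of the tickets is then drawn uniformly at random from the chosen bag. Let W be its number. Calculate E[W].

E[W | bag 1] = (11+6+3+12+4)/5 = 36/5.
E[W | bag 2] = (6+2)/2 = 4.
E[W | bag 3] = (9+6+12+2+10)/5 = 39/5.
E[W] = (1/3)·(36/5) + (1/3)·(4) + (1/3)·(39/5) = 19/3.

19/3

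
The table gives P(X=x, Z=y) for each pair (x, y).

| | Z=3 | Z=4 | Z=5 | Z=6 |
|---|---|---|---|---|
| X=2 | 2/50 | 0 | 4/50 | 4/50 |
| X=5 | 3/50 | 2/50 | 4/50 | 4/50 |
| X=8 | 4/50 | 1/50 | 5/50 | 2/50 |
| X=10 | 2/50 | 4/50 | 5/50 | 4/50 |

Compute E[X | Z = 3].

P(Z = 3) = 11/50.
Σ X·P over the event = 2·(2/50) + 5·(3/50) + 8·(4/50) + 10·(2/50) = 71/50.
E[X | Z = 3] = (71/50) / (11/50) = 71/11.

71/11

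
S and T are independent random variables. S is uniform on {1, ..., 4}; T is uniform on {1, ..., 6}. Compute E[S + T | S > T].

5

Outcomes with S > T: (2,1), (3,1), (3,2), (4,1), (4,2), (4,3), each with probability 1/24.
E[S + T | S > T] = (3 + 4 + 5 + 5 + 6 + 7) / 6 = 5.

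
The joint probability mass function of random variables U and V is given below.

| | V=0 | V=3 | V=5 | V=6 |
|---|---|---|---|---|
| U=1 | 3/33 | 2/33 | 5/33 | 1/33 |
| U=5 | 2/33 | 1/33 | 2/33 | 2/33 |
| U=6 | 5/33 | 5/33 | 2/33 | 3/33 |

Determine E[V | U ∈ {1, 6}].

P(U ∈ {1, 6}) = 26/33.
Σ V·P over the event = 0·(3/33) + 3·(2/33) + 5·(5/33) + 6·(1/33) + 0·(5/33) + 3·(5/33) + 5·(2/33) + 6·(3/33) = 80/33.
E[V | U ∈ {1, 6}] = (80/33) / (26/33) = 40/13.

40/13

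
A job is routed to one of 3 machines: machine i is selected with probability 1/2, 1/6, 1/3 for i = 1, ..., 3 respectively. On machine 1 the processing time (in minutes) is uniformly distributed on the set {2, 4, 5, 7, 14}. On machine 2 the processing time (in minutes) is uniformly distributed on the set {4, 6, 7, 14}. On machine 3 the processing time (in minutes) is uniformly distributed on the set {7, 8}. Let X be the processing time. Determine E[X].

E[X | machine 1] = (2+4+5+7+14)/5 = 32/5.
E[X | machine 2] = (4+6+7+14)/4 = 31/4.
E[X | machine 3] = (7+8)/2 = 15/2.
E[X] = (1/2)·(32/5) + (1/6)·(31/4) + (1/3)·(15/2) = 839/120.

839/120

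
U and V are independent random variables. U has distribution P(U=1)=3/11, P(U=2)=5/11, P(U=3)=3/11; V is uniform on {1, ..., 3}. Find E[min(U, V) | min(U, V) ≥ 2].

P(min(U, V) ≥ 2) = 16/33.
Summing min(U,V)·P(x,y) over outcomes with min(U, V) ≥ 2 gives 35/33.
E[min(U, V) | min(U, V) ≥ 2] = (35/33) / (16/33) = 35/16.

35/16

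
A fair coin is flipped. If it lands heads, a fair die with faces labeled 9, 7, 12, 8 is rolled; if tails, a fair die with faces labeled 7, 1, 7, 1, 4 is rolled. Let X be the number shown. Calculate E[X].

E[X | heads] = (9+7+12+8)/4 = 9.
E[X | tails] = (7+1+7+1+4)/5 = 4.
By the law of total expectation,
E[X] = (1/2)·(9) + (1/2)·(4) = 13/2.

13/2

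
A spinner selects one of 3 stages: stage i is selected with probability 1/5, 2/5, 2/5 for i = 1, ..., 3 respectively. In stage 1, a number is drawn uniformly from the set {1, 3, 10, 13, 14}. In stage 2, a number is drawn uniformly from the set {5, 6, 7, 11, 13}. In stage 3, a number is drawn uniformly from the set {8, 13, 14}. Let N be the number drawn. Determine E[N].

E[N | stage 1] = (1+3+10+13+14)/5 = 41/5.
E[N | stage 2] = (5+6+7+11+13)/5 = 42/5.
E[N | stage 3] = (8+13+14)/3 = 35/3.
E[N] = (1/5)·(41/5) + (2/5)·(42/5) + (2/5)·(35/3) = 29/3.

29/3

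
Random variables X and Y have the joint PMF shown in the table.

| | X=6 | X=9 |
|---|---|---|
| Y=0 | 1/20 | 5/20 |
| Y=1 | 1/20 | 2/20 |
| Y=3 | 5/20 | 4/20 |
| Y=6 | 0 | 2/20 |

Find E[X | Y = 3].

P(Y = 3) = 9/20.
Summing X·P(X=x,Y=y) over the conditioning event gives 33/10.
E[X | Y = 3] = (33/10) / (9/20) = 22/3.

22/3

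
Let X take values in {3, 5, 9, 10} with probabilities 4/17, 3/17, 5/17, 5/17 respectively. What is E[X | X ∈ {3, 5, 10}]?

77/12

P(X ∈ {3, 5, 10}) = 12/17.
Σ over the event: 3·4/17 + 5·3/17 + 10·5/17 = 77/17.
E[X | X ∈ {3, 5, 10}] = (77/17) / (12/17) = 77/12.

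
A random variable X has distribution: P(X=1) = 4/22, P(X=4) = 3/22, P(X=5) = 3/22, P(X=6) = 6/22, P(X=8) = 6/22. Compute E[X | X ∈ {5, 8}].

P(X ∈ {5, 8}) = 9/22.
Σ over the event: 5·3/22 + 8·3/11 = 63/22.
E[X | X ∈ {5, 8}] = (63/22) / (9/22) = 7.

7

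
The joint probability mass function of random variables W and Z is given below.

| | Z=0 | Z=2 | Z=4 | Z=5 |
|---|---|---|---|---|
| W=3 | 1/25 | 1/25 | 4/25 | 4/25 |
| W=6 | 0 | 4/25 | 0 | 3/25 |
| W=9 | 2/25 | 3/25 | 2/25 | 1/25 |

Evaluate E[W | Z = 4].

5

P(Z = 4) = 6/25.
Σ W·P over the event = 3·(4/25) + 9·(2/25) = 6/5.
E[W | Z = 4] = (6/5) / (6/25) = 5.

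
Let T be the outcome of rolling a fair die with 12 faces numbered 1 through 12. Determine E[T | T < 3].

3/2

Given T < 3, T is equally likely to be any of {1, 2}.
E[T | T < 3] = (1 + 2) / 2 = 3/2.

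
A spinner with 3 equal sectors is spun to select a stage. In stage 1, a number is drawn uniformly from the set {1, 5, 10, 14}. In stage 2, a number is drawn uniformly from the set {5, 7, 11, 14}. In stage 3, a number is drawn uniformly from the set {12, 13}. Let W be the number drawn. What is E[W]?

39/4

E[W | stage 1] = (1+5+10+14)/4 = 15/2.
E[W | stage 2] = (5+7+11+14)/4 = 37/4.
E[W | stage 3] = (12+13)/2 = 25/2.
By the law of total expectation,
E[W] = (1/3)·(15/2) + (1/3)·(37/4) + (1/3)·(25/2) = 39/4.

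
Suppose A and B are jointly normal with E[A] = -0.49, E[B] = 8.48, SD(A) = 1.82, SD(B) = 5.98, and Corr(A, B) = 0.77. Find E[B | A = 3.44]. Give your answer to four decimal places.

18.4229

For a bivariate normal, E[B | A=x] = μ_B + ρ·(σ_B/σ_A)·(x − μ_A).
E[B | A=3.44] = 8.48 + (0.77)·(5.98/1.82)·(3.44 − (-0.49)) = 8.48 + (2.53)·(3.93) = 18.4229.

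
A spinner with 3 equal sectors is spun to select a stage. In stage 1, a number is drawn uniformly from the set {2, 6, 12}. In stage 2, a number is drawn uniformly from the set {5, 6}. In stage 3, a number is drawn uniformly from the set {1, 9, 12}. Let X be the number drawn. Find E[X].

E[X | stage 1] = (2+6+12)/3 = 20/3.
E[X | stage 2] = (5+6)/2 = 11/2.
E[X | stage 3] = (1+9+12)/3 = 22/3.
E[X] = (1/3)·(20/3) + (1/3)·(11/2) + (1/3)·(22/3) = 13/2.

13/2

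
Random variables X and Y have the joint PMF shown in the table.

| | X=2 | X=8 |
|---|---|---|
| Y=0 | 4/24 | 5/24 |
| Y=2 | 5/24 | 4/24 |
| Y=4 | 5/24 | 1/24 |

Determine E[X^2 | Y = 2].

P(Y = 2) = 3/8.
Σ X^2·P over the event = 4·(5/24) + 64·(4/24) = 23/2.
E[X^2 | Y = 2] = (23/2) / (3/8) = 92/3.

92/3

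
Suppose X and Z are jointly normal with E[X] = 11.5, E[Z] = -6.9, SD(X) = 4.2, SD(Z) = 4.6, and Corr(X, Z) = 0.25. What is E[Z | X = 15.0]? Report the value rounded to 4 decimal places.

-5.9417

For a bivariate normal, E[Z | X=x] = μ_Z + ρ·(σ_Z/σ_X)·(x − μ_X).
E[Z | X=15.0] = -6.9 + (0.25)·(4.6/4.2)·(15.0 − (11.5)) = -6.9 + (0.27381)·(3.5) = -5.9417.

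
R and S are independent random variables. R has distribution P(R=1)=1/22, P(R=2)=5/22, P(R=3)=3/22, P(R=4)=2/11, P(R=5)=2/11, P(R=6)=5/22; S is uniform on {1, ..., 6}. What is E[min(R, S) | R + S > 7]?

P(R + S > 7) = 16/33.
Summing min(R,S)·P(x,y) over outcomes with R + S > 7 gives 61/33.
E[min(R, S) | R + S > 7] = (61/33) / (16/33) = 61/16.

61/16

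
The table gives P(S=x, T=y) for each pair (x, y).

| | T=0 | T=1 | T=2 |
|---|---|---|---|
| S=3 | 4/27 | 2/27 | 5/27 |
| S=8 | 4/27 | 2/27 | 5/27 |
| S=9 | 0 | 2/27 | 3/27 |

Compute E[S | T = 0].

P(T = 0) = 8/27.
Σ S·P over the event = 3·(4/27) + 8·(4/27) = 44/27.
E[S | T = 0] = (44/27) / (8/27) = 11/2.

11/2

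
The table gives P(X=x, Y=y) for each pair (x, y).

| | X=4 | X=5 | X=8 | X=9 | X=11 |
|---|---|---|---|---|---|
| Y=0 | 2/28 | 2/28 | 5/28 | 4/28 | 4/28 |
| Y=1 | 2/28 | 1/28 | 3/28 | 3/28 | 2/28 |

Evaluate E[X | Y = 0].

P(Y = 0) = 17/28.
Σ X·P over the event = 4·(2/28) + 5·(2/28) + 8·(5/28) + 9·(4/28) + 11·(4/28) = 69/14.
E[X | Y = 0] = (69/14) / (17/28) = 138/17.

138/17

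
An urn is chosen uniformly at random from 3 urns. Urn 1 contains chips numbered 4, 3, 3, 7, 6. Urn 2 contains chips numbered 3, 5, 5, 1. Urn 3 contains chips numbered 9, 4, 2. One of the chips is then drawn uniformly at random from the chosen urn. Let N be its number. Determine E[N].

131/30

E[N | urn 1] = (4+3+3+7+6)/5 = 23/5.
E[N | urn 2] = (3+5+5+1)/4 = 7/2.
E[N | urn 3] = (9+4+2)/3 = 5.
E[N] = (1/3)·(23/5) + (1/3)·(7/2) + (1/3)·(5) = 131/30.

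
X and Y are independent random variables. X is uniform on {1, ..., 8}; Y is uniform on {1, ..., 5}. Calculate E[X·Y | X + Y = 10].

Outcomes with X + Y = 10: (5,5), (6,4), (7,3), (8,2), each with probability 1/40.
E[X·Y | X + Y = 10] = (25 + 24 + 21 + 16) / 4 = 43/2.

43/2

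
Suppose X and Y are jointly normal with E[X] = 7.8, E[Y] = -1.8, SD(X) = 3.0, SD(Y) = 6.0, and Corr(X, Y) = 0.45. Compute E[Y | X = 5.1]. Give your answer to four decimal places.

-4.2300

The regression of Y on X has slope ρ·σ_Y/σ_X and passes through (μ_X, μ_Y).
E[Y | X=5.1] = -1.8 + (0.45)·(6.0/3.0)·(5.1 − (7.8)) = -1.8 + (0.9)·(-2.7) = -4.2300.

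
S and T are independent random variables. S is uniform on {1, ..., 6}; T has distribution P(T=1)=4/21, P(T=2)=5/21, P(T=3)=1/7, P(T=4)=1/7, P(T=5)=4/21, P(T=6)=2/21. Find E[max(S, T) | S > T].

272/59

P(S > T) = 59/126.
Summing max(S,T)·P(x,y) over outcomes with S > T gives 136/63.
E[max(S, T) | S > T] = (136/63) / (59/126) = 272/59.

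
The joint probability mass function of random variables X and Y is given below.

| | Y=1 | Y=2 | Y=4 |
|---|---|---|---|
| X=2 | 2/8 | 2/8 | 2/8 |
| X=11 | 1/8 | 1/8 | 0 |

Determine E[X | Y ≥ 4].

P(Y ≥ 4) = 1/4.
Summing X·P(X=x,Y=y) over the conditioning event gives 1/2.
E[X | Y ≥ 4] = (1/2) / (1/4) = 2.

2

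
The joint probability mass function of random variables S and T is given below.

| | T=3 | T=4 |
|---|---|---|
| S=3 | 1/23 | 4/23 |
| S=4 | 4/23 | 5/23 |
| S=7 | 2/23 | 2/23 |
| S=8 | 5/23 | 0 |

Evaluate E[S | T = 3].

P(T = 3) = 12/23.
Σ S·P over the event = 3·(1/23) + 4·(4/23) + 7·(2/23) + 8·(5/23) = 73/23.
E[S | T = 3] = (73/23) / (12/23) = 73/12.

73/12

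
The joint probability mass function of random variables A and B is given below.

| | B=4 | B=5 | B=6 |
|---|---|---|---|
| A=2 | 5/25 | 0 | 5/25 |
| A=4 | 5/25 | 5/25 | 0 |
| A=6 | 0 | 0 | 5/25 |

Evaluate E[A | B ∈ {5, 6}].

P(B ∈ {5, 6}) = 3/5.
Summing A·P(A=x,B=y) over the conditioning event gives 12/5.
E[A | B ∈ {5, 6}] = (12/5) / (3/5) = 4.

4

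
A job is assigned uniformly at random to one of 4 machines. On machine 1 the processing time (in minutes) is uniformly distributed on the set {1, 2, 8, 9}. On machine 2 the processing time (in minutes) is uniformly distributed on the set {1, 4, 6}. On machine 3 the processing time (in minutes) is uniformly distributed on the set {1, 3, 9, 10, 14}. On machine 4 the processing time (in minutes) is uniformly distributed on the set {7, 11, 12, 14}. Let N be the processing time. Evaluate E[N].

203/30

E[N | machine 1] = (1+2+8+9)/4 = 5.
E[N | machine 2] = (1+4+6)/3 = 11/3.
E[N | machine 3] = (1+3+9+10+14)/5 = 37/5.
E[N | machine 4] = (7+11+12+14)/4 = 11.
E[N] = (1/4)·(5) + (1/4)·(11/3) + (1/4)·(37/5) + (1/4)·(11) = 203/30.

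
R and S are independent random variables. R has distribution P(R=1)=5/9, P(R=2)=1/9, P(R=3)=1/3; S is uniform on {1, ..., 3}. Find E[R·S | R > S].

P(R > S) = 7/27.
Summing RS·P(x,y) over outcomes with R > S gives 29/27.
E[R·S | R > S] = (29/27) / (7/27) = 29/7.

29/7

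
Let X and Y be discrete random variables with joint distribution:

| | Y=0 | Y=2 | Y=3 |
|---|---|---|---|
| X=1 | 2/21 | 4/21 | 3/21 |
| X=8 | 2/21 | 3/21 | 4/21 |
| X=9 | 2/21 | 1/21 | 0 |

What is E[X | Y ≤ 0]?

6

P(Y ≤ 0) = 2/7.
Σ X·P over the event = 1·(2/21) + 8·(2/21) + 9·(2/21) = 12/7.
E[X | Y ≤ 0] = (12/7) / (2/7) = 6.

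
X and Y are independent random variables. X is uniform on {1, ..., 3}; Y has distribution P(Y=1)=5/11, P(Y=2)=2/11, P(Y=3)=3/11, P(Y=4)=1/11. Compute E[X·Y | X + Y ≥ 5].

P(X + Y ≥ 5) = 1/3.
Summing XY·P(x,y) over outcomes with X + Y ≥ 5 gives 27/11.
E[X·Y | X + Y ≥ 5] = (27/11) / (1/3) = 81/11.

81/11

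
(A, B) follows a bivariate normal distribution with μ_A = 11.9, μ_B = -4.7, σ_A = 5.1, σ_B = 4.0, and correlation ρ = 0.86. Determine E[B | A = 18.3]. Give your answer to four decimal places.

-0.3831

E[B | A=x] = μ_B + ρ(σ_B/σ_A)(x − μ_A) for jointly normal variables.
E[B | A=18.3] = -4.7 + (0.86)·(4.0/5.1)·(18.3 − (11.9)) = -4.7 + (0.67451)·(6.4) = -0.3831.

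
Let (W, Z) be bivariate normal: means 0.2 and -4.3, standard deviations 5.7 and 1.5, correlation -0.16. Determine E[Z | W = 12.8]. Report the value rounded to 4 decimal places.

E[Z | W=x] = μ_Z + ρ(σ_Z/σ_W)(x − μ_W) for jointly normal variables.
E[Z | W=12.8] = -4.3 + (-0.16)·(1.5/5.7)·(12.8 − (0.2)) = -4.3 + (-0.042105)·(12.6) = -4.8305.

-4.8305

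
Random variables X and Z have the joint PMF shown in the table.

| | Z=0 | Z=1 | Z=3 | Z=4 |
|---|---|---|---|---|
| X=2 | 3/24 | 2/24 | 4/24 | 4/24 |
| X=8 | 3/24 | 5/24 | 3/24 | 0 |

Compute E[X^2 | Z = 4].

P(Z = 4) = 1/6.
Σ X^2·P over the event = 4·(4/24) = 2/3.
E[X^2 | Z = 4] = (2/3) / (1/6) = 4.

4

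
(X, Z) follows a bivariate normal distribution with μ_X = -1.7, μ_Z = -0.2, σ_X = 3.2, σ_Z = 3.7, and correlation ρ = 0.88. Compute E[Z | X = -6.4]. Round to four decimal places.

-4.9823

E[Z | X=x] = μ_Z + ρ(σ_Z/σ_X)(x − μ_X) for jointly normal variables.
E[Z | X=-6.4] = -0.2 + (0.88)·(3.7/3.2)·(-6.4 − (-1.7)) = -0.2 + (1.0175)·(-4.7) = -4.9823.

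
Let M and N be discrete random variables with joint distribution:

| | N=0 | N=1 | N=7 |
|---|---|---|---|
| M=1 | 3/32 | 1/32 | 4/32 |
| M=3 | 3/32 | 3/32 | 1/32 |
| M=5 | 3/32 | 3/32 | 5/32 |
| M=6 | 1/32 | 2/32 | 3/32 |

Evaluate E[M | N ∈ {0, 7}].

83/23

P(N ∈ {0, 7}) = 23/32.
Σ M·P over the event = 1·(3/32) + 1·(4/32) + 3·(3/32) + 3·(1/32) + 5·(3/32) + 5·(5/32) + 6·(1/32) + 6·(3/32) = 83/32.
E[M | N ∈ {0, 7}] = (83/32) / (23/32) = 83/23.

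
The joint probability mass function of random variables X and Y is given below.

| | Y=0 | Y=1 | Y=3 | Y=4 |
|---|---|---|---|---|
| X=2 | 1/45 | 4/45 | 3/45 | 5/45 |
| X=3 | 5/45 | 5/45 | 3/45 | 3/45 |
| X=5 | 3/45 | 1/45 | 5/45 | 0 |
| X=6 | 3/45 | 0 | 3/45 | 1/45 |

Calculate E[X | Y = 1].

P(Y = 1) = 2/9.
Σ X·P over the event = 2·(4/45) + 3·(5/45) + 5·(1/45) = 28/45.
E[X | Y = 1] = (28/45) / (2/9) = 14/5.

14/5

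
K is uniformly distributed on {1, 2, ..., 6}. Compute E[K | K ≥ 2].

4

Given K ≥ 2, K is equally likely to be any of {2, 3, 4, 5, 6}.
E[K | K ≥ 2] = (2 + 3 + 4 + 5 + 6) / 5 = 4.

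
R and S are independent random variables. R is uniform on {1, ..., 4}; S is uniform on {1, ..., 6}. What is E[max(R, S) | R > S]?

10/3

P(R > S) = 1/4.
Summing max(R,S)·P(x,y) over outcomes with R > S gives 5/6.
E[max(R, S) | R > S] = (5/6) / (1/4) = 10/3.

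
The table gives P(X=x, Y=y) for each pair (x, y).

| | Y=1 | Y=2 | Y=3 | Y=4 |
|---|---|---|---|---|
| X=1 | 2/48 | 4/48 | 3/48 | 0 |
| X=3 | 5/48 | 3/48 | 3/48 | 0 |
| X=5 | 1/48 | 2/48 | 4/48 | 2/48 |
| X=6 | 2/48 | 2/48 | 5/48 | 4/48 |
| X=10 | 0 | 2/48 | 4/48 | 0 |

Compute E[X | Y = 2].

55/13

P(Y = 2) = 13/48.
Σ X·P over the event = 1·(4/48) + 3·(3/48) + 5·(2/48) + 6·(2/48) + 10·(2/48) = 55/48.
E[X | Y = 2] = (55/48) / (13/48) = 55/13.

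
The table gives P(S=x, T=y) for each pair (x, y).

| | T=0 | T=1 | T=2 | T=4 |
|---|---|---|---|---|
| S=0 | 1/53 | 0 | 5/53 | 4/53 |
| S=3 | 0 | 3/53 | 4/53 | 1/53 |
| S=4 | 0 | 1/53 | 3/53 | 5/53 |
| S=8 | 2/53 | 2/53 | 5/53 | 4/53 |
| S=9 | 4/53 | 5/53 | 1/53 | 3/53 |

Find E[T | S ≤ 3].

P(S ≤ 3) = 18/53.
Σ T·P over the event = 0·(1/53) + 2·(5/53) + 4·(4/53) + 1·(3/53) + 2·(4/53) + 4·(1/53) = 41/53.
E[T | S ≤ 3] = (41/53) / (18/53) = 41/18.

41/18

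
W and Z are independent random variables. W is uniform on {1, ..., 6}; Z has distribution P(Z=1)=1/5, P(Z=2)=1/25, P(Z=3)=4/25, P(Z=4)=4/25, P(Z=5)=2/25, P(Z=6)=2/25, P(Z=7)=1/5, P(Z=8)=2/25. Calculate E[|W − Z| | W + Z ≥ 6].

P(W + Z ≥ 6) = 23/30.
Summing |W−Z|·P(x,y) over outcomes with W + Z ≥ 6 gives 313/150.
E[|W − Z| | W + Z ≥ 6] = (313/150) / (23/30) = 313/115.

313/115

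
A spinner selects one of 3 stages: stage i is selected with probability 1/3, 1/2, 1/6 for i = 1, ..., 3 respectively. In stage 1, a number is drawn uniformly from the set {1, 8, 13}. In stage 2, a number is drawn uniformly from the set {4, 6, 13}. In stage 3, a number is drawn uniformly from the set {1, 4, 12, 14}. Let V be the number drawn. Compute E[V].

E[V | stage 1] = (1+8+13)/3 = 22/3.
E[V | stage 2] = (4+6+13)/3 = 23/3.
E[V | stage 3] = (1+4+12+14)/4 = 31/4.
By the law of total expectation,
E[V] = (1/3)·(22/3) + (1/2)·(23/3) + (1/6)·(31/4) = 545/72.

545/72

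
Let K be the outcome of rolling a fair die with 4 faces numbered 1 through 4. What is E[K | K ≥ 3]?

Given K ≥ 3, K is equally likely to be any of {3, 4}.
E[K | K ≥ 3] = (3 + 4) / 2 = 7/2.

7/2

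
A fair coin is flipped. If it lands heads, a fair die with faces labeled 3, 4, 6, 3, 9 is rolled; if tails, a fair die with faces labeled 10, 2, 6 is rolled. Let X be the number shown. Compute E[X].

E[X | heads] = (3+4+6+3+9)/5 = 5.
E[X | tails] = (10+2+6)/3 = 6.
E[X] = (1/2)·(5) + (1/2)·(6) = 11/2.

11/2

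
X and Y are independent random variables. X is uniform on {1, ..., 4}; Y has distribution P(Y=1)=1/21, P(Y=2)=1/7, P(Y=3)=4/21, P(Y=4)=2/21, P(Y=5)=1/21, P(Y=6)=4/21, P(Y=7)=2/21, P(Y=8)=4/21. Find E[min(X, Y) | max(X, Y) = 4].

P(max(X, Y) = 4) = 4/21.
Summing min(X,Y)·P(x,y) over outcomes with max(X, Y) = 4 gives 13/28.
E[min(X, Y) | max(X, Y) = 4] = (13/28) / (4/21) = 39/16.

39/16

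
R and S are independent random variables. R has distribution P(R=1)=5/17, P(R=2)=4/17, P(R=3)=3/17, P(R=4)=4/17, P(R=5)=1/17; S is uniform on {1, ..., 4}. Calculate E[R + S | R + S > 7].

P(R + S > 7) = 3/34.
Summing (R+S)·P(x,y) over outcomes with R + S > 7 gives 49/68.
E[R + S | R + S > 7] = (49/68) / (3/34) = 49/6.

49/6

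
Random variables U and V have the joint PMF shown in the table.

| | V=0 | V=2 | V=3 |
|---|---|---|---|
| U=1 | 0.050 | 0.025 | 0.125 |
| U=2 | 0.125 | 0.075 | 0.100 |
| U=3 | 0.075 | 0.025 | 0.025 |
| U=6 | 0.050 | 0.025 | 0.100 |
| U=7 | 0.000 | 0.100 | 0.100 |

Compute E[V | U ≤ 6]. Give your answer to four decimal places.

P(U ≤ 6) = 0.800.
Summing V·P(U=x,V=y) over the conditioning event gives 1.350.
E[V | U ≤ 6] = (1.350) / (0.800) = 1.6875.

1.6875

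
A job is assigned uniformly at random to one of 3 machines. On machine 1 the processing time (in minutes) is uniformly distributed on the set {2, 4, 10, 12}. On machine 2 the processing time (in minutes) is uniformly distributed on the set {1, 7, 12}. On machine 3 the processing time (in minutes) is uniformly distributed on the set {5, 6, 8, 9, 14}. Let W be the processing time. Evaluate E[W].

E[W | machine 1] = (2+4+10+12)/4 = 7.
E[W | machine 2] = (1+7+12)/3 = 20/3.
E[W | machine 3] = (5+6+8+9+14)/5 = 42/5.
By the law of total expectation,
E[W] = (1/3)·(7) + (1/3)·(20/3) + (1/3)·(42/5) = 331/45.

331/45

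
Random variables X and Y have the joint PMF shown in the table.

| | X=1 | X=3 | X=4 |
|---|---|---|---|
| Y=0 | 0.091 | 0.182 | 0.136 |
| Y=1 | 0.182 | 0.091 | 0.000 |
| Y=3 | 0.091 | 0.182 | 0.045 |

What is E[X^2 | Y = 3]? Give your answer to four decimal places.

7.7013

P(Y = 3) = 0.318.
Summing X^2·P(X=x,Y=y) over the conditioning event gives 2.449.
E[X^2 | Y = 3] = (2.449) / (0.318) = 7.7013.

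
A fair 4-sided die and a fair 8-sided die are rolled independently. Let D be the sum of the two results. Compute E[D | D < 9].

P(D < 9) = 11/16.
Σ over the event: 2·1/32 + 3·1/16 + 4·3/32 + 5·1/8 + 6·1/8 + 7·1/8 + 8·1/8 = 31/8.
E[D | D < 9] = (31/8) / (11/16) = 62/11.

62/11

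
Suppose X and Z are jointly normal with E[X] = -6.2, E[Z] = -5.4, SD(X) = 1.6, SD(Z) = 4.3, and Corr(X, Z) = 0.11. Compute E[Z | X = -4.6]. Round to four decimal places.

-4.9270

The regression of Z on X has slope ρ·σ_Z/σ_X and passes through (μ_X, μ_Z).
E[Z | X=-4.6] = -5.4 + (0.11)·(4.3/1.6)·(-4.6 − (-6.2)) = -5.4 + (0.29563)·(1.6) = -4.9270.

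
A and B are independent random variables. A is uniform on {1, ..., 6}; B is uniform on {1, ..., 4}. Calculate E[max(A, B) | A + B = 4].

8/3

Outcomes with A + B = 4: (1,3), (2,2), (3,1), each with probability 1/24.
E[max(A, B) | A + B = 4] = (3 + 2 + 3) / 3 = 8/3.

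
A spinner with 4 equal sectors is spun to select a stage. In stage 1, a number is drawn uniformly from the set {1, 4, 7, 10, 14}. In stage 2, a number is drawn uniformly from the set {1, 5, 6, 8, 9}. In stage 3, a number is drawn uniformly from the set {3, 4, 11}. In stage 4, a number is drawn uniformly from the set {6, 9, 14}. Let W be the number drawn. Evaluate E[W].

E[W | stage 1] = (1+4+7+10+14)/5 = 36/5.
E[W | stage 2] = (1+5+6+8+9)/5 = 29/5.
E[W | stage 3] = (3+4+11)/3 = 6.
E[W | stage 4] = (6+9+14)/3 = 29/3.
E[W] = (1/4)·(36/5) + (1/4)·(29/5) + (1/4)·(6) + (1/4)·(29/3) = 43/6.

43/6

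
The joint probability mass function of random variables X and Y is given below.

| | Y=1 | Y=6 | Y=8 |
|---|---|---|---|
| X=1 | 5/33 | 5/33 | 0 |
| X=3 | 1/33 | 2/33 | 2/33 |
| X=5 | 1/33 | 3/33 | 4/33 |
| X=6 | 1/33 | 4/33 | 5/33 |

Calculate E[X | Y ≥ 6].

106/25

P(Y ≥ 6) = 25/33.
Σ X·P over the event = 1·(5/33) + 3·(2/33) + 3·(2/33) + 5·(3/33) + 5·(4/33) + 6·(4/33) + 6·(5/33) = 106/33.
E[X | Y ≥ 6] = (106/33) / (25/33) = 106/25.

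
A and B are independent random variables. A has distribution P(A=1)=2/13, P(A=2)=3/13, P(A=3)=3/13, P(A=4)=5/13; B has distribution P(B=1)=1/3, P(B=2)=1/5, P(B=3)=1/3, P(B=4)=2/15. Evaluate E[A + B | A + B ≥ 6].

P(A + B ≥ 6) = 77/195.
Summing (A+B)·P(x,y) over outcomes with A + B ≥ 6 gives 171/65.
E[A + B | A + B ≥ 6] = (171/65) / (77/195) = 513/77.

513/77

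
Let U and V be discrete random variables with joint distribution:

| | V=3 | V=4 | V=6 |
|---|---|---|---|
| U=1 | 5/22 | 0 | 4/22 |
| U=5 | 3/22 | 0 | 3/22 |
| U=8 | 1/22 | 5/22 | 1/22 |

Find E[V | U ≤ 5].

22/5

P(U ≤ 5) = 15/22.
Σ V·P over the event = 3·(5/22) + 6·(4/22) + 3·(3/22) + 6·(3/22) = 3.
E[V | U ≤ 5] = (3) / (15/22) = 22/5.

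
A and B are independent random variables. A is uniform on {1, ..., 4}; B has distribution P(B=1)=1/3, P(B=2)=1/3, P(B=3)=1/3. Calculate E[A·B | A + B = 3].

2

P(A + B = 3) = 1/6.
Summing AB·P(x,y) over outcomes with A + B = 3 gives 1/3.
E[A·B | A + B = 3] = (1/3) / (1/6) = 2.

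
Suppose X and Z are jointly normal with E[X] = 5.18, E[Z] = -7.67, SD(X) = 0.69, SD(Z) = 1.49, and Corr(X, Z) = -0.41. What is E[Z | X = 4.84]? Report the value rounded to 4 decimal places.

-7.3690

The regression of Z on X has slope ρ·σ_Z/σ_X and passes through (μ_X, μ_Z).
E[Z | X=4.84] = -7.67 + (-0.41)·(1.49/0.69)·(4.84 − (5.18)) = -7.67 + (-0.88536)·(-0.34) = -7.3690.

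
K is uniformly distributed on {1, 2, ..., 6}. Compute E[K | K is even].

4

Given K is even, K is equally likely to be any of {2, 4, 6}.
E[K | K is even] = (2 + 4 + 6) / 3 = 4.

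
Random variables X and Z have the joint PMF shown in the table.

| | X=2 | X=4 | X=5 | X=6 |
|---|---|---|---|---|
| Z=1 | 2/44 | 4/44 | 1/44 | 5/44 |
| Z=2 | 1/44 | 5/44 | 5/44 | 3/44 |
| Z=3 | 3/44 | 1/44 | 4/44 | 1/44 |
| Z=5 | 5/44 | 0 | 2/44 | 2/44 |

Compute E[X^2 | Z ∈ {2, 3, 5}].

623/32

P(Z ∈ {2, 3, 5}) = 8/11.
Summing X^2·P(X=x,Z=y) over the conditioning event gives 623/44.
E[X^2 | Z ∈ {2, 3, 5}] = (623/44) / (8/11) = 623/32.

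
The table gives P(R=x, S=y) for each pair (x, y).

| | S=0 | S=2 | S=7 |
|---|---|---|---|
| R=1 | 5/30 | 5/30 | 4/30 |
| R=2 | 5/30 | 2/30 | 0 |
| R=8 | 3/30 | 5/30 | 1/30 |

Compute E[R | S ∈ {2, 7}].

61/17

P(S ∈ {2, 7}) = 17/30.
Σ R·P over the event = 1·(5/30) + 1·(4/30) + 2·(2/30) + 8·(5/30) + 8·(1/30) = 61/30.
E[R | S ∈ {2, 7}] = (61/30) / (17/30) = 61/17.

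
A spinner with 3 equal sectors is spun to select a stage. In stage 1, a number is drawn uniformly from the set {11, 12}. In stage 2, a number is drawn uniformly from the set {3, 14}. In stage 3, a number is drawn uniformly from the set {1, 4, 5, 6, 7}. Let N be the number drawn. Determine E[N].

E[N | stage 1] = (11+12)/2 = 23/2.
E[N | stage 2] = (3+14)/2 = 17/2.
E[N | stage 3] = (1+4+5+6+7)/5 = 23/5.
By the law of total expectation,
E[N] = (1/3)·(23/2) + (1/3)·(17/2) + (1/3)·(23/5) = 41/5.

41/5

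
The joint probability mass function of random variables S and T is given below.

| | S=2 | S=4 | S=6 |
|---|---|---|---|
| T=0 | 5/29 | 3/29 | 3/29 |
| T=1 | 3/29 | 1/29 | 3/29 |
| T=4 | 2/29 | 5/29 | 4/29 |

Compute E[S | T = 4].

P(T = 4) = 11/29.
Σ S·P over the event = 2·(2/29) + 4·(5/29) + 6·(4/29) = 48/29.
E[S | T = 4] = (48/29) / (11/29) = 48/11.

48/11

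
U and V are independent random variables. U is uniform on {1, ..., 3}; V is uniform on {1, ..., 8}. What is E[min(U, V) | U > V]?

Outcomes with U > V: (2,1), (3,1), (3,2), each with probability 1/24.
E[min(U, V) | U > V] = (1 + 1 + 2) / 3 = 4/3.

4/3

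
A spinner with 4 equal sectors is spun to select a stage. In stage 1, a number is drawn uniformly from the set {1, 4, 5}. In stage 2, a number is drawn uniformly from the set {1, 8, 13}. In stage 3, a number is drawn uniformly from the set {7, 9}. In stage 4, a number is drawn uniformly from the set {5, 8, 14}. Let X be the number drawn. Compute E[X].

83/12

E[X | stage 1] = (1+4+5)/3 = 10/3.
E[X | stage 2] = (1+8+13)/3 = 22/3.
E[X | stage 3] = (7+9)/2 = 8.
E[X | stage 4] = (5+8+14)/3 = 9.
By the law of total expectation,
E[X] = (1/4)·(10/3) + (1/4)·(22/3) + (1/4)·(8) + (1/4)·(9) = 83/12.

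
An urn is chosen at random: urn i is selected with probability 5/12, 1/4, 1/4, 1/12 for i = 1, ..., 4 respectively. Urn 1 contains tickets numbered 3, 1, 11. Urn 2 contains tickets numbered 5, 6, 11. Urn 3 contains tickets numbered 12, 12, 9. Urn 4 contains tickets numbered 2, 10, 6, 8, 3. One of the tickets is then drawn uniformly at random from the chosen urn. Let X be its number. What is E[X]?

E[X | urn 1] = (3+1+11)/3 = 5.
E[X | urn 2] = (5+6+11)/3 = 22/3.
E[X | urn 3] = (12+12+9)/3 = 11.
E[X | urn 4] = (2+10+6+8+3)/5 = 29/5.
By the law of total expectation,
E[X] = (5/12)·(5) + (1/4)·(22/3) + (1/4)·(11) + (1/12)·(29/5) = 143/20.

143/20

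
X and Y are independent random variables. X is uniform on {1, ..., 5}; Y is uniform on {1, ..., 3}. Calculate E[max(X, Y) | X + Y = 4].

Outcomes with X + Y = 4: (1,3), (2,2), (3,1), each with probability 1/15.
E[max(X, Y) | X + Y = 4] = (3 + 2 + 3) / 3 = 8/3.

8/3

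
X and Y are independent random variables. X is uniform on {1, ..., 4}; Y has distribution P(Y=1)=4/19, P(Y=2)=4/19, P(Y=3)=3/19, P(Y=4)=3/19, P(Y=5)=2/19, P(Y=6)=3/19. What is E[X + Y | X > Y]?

P(X > Y) = 23/76.
Summing (X+Y)·P(x,y) over outcomes with X > Y gives 113/76.
E[X + Y | X > Y] = (113/76) / (23/76) = 113/23.

113/23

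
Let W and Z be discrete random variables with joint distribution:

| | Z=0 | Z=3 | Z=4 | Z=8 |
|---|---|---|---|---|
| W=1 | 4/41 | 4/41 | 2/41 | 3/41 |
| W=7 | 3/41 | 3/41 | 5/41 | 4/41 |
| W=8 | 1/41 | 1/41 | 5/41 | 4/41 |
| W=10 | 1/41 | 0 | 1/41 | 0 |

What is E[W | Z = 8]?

63/11

P(Z = 8) = 11/41.
Σ W·P over the event = 1·(3/41) + 7·(4/41) + 8·(4/41) = 63/41.
E[W | Z = 8] = (63/41) / (11/41) = 63/11.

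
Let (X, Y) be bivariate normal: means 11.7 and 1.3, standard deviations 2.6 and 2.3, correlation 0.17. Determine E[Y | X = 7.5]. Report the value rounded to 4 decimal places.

For a bivariate normal, E[Y | X=x] = μ_Y + ρ·(σ_Y/σ_X)·(x − μ_X).
E[Y | X=7.5] = 1.3 + (0.17)·(2.3/2.6)·(7.5 − (11.7)) = 1.3 + (0.15038)·(-4.2) = 0.6684.

0.6684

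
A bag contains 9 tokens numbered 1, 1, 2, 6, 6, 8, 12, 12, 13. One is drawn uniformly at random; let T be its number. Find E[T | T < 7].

P(T < 7) = 5/9.
Σ over the event: 1·2/9 + 2·1/9 + 6·2/9 = 16/9.
E[T | T < 7] = (16/9) / (5/9) = 16/5.

16/5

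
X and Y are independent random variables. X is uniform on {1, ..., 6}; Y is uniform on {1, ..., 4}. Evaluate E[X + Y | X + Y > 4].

P(X + Y > 4) = 3/4.
Summing (X+Y)·P(x,y) over outcomes with X + Y > 4 gives 31/6.
E[X + Y | X + Y > 4] = (31/6) / (3/4) = 62/9.

62/9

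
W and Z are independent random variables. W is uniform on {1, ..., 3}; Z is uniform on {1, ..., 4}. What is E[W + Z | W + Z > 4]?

P(W + Z > 4) = 1/2.
Summing (W+Z)·P(x,y) over outcomes with W + Z > 4 gives 17/6.
E[W + Z | W + Z > 4] = (17/6) / (1/2) = 17/3.

17/3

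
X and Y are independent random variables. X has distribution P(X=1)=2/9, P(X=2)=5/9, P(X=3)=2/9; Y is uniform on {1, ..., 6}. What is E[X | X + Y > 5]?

58/27

P(X + Y > 5) = 1/2.
Summing X·P(x,y) over outcomes with X + Y > 5 gives 29/27.
E[X | X + Y > 5] = (29/27) / (1/2) = 58/27.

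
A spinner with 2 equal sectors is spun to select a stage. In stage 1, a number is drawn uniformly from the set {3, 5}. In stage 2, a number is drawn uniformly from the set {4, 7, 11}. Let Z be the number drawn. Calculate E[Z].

E[Z | stage 1] = (3+5)/2 = 4.
E[Z | stage 2] = (4+7+11)/3 = 22/3.
By the law of total expectation,
E[Z] = (1/2)·(4) + (1/2)·(22/3) = 17/3.

17/3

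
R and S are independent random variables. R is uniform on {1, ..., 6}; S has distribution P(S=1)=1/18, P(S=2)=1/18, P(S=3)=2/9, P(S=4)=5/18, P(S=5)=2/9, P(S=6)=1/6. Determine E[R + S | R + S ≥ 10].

233/22

P(R + S ≥ 10) = 11/54.
Summing (R+S)·P(x,y) over outcomes with R + S ≥ 10 gives 233/108.
E[R + S | R + S ≥ 10] = (233/108) / (11/54) = 233/22.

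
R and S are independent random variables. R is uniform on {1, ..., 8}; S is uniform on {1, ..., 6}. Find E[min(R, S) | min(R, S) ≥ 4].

71/15

P(min(R, S) ≥ 4) = 5/16.
Summing min(R,S)·P(x,y) over outcomes with min(R, S) ≥ 4 gives 71/48.
E[min(R, S) | min(R, S) ≥ 4] = (71/48) / (5/16) = 71/15.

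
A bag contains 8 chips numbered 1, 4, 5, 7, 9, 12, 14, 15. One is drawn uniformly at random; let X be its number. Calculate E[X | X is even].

10

P(X is even) = 3/8.
Σ over the event: 4·1/8 + 12·1/8 + 14·1/8 = 15/4.
E[X | X is even] = (15/4) / (3/8) = 10.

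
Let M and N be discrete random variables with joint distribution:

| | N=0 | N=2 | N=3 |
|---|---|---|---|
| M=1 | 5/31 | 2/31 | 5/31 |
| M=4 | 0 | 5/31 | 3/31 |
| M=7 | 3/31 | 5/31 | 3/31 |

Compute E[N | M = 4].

19/8

P(M = 4) = 8/31.
Summing N·P(M=x,N=y) over the conditioning event gives 19/31.
E[N | M = 4] = (19/31) / (8/31) = 19/8.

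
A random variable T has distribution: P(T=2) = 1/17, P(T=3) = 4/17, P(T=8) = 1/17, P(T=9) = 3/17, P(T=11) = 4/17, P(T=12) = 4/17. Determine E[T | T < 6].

P(T < 6) = 5/17.
Σ over the event: 2·1/17 + 3·4/17 = 14/17.
E[T | T < 6] = (14/17) / (5/17) = 14/5.

14/5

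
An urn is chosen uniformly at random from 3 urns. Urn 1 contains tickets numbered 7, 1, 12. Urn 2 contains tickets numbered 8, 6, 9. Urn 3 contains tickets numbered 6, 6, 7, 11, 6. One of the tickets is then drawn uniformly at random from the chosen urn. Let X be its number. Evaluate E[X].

E[X | urn 1] = (7+1+12)/3 = 20/3.
E[X | urn 2] = (8+6+9)/3 = 23/3.
E[X | urn 3] = (6+6+7+11+6)/5 = 36/5.
E[X] = (1/3)·(20/3) + (1/3)·(23/3) + (1/3)·(36/5) = 323/45.

323/45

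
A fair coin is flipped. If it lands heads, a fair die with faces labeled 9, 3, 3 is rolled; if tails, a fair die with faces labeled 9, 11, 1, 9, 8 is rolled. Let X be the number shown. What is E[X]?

E[X | heads] = (9+3+3)/3 = 5.
E[X | tails] = (9+11+1+9+8)/5 = 38/5.
E[X] = (1/2)·(5) + (1/2)·(38/5) = 63/10.

63/10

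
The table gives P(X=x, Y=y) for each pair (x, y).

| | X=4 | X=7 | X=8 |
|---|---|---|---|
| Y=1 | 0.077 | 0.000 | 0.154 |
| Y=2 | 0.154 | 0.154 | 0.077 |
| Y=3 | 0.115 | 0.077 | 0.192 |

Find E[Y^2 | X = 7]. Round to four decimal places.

5.6667

P(X = 7) = 0.231.
Summing Y^2·P(X=x,Y=y) over the conditioning event gives 1.309.
E[Y^2 | X = 7] = (1.309) / (0.231) = 5.6667.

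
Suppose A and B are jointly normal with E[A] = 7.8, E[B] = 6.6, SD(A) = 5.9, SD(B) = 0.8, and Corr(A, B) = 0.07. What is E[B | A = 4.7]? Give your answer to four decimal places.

6.5706

E[B | A=x] = μ_B + ρ(σ_B/σ_A)(x − μ_A) for jointly normal variables.
E[B | A=4.7] = 6.6 + (0.07)·(0.8/5.9)·(4.7 − (7.8)) = 6.6 + (0.0094915)·(-3.1) = 6.5706.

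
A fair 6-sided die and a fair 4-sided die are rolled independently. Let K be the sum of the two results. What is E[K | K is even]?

6

P(K is even) = 1/2.
Σ over the event: 2·1/24 + 4·1/8 + 6·1/6 + 8·1/8 + 10·1/24 = 3.
E[K | K is even] = (3) / (1/2) = 6.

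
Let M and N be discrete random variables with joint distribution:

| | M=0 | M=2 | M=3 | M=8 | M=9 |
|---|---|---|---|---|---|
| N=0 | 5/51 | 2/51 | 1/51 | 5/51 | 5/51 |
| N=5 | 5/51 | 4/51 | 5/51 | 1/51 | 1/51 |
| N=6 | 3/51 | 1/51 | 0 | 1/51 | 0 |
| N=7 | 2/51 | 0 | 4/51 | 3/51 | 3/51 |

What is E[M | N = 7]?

21/4

P(N = 7) = 4/17.
Σ M·P over the event = 0·(2/51) + 3·(4/51) + 8·(3/51) + 9·(3/51) = 21/17.
E[M | N = 7] = (21/17) / (4/17) = 21/4.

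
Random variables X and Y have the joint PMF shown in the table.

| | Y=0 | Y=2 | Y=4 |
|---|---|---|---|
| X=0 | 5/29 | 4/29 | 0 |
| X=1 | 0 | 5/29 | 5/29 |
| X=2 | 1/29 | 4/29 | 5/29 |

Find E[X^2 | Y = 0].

P(Y = 0) = 6/29.
Σ X^2·P over the event = 0·(5/29) + 4·(1/29) = 4/29.
E[X^2 | Y = 0] = (4/29) / (6/29) = 2/3.

2/3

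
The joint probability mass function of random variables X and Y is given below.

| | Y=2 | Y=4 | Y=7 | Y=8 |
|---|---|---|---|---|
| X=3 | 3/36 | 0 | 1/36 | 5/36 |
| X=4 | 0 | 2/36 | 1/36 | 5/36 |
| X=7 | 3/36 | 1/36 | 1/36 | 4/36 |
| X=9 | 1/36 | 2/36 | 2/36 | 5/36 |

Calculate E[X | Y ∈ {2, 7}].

71/12

P(Y ∈ {2, 7}) = 1/3.
Σ X·P over the event = 3·(3/36) + 3·(1/36) + 4·(1/36) + 7·(3/36) + 7·(1/36) + 9·(1/36) + 9·(2/36) = 71/36.
E[X | Y ∈ {2, 7}] = (71/36) / (1/3) = 71/12.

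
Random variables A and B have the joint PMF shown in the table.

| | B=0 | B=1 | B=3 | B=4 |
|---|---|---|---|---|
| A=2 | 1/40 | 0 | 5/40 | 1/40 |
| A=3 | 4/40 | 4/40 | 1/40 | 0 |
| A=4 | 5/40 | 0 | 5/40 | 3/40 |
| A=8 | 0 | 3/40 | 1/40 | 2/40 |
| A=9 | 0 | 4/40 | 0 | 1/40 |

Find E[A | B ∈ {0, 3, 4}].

P(B ∈ {0, 3, 4}) = 29/40.
Summing A·P(A=x,B=y) over the conditioning event gives 57/20.
E[A | B ∈ {0, 3, 4}] = (57/20) / (29/40) = 114/29.

114/29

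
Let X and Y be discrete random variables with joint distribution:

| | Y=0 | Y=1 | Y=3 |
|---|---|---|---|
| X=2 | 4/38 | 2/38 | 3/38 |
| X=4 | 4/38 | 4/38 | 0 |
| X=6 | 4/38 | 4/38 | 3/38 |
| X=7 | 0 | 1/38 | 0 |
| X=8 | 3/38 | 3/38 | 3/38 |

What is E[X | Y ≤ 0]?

P(Y ≤ 0) = 15/38.
Summing X·P(X=x,Y=y) over the conditioning event gives 36/19.
E[X | Y ≤ 0] = (36/19) / (15/38) = 24/5.

24/5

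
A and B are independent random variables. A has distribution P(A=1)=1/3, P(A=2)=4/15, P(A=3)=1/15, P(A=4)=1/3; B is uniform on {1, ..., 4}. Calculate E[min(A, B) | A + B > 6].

P(A + B > 6) = 11/60.
Summing min(A,B)·P(x,y) over outcomes with A + B > 6 gives 19/30.
E[min(A, B) | A + B > 6] = (19/30) / (11/60) = 38/11.

38/11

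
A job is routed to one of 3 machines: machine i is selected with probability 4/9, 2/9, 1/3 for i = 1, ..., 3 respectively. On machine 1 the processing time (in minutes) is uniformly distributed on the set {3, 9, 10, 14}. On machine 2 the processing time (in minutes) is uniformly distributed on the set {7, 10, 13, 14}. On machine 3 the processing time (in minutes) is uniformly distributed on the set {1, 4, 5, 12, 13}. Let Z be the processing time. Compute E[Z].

79/9

E[Z | machine 1] = (3+9+10+14)/4 = 9.
E[Z | machine 2] = (7+10+13+14)/4 = 11.
E[Z | machine 3] = (1+4+5+12+13)/5 = 7.
E[Z] = (4/9)·(9) + (2/9)·(11) + (1/3)·(7) = 79/9.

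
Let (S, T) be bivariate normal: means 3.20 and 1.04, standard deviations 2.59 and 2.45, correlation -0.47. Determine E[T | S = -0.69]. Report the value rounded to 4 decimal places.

The regression of T on S has slope ρ·σ_T/σ_S and passes through (μ_S, μ_T).
E[T | S=-0.69] = 1.04 + (-0.47)·(2.45/2.59)·(-0.69 − (3.20)) = 1.04 + (-0.44459)·(-3.89) = 2.7695.

2.7695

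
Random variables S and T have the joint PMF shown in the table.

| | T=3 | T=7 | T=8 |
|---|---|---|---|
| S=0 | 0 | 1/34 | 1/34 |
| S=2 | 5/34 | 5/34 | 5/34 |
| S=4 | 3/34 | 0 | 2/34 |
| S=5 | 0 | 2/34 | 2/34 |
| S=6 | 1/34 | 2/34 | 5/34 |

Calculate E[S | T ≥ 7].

P(T ≥ 7) = 25/34.
Summing S·P(S=x,T=y) over the conditioning event gives 45/17.
E[S | T ≥ 7] = (45/17) / (25/34) = 18/5.

18/5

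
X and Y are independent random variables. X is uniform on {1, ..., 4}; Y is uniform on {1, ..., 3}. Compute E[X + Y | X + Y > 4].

17/3

P(X + Y > 4) = 1/2.
Summing (X+Y)·P(x,y) over outcomes with X + Y > 4 gives 17/6.
E[X + Y | X + Y > 4] = (17/6) / (1/2) = 17/3.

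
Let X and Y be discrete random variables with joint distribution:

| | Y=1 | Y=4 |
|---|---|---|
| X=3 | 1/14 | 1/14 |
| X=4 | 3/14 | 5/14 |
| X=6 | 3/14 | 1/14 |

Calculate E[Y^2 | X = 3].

17/2

P(X = 3) = 1/7.
Summing Y^2·P(X=x,Y=y) over the conditioning event gives 17/14.
E[Y^2 | X = 3] = (17/14) / (1/7) = 17/2.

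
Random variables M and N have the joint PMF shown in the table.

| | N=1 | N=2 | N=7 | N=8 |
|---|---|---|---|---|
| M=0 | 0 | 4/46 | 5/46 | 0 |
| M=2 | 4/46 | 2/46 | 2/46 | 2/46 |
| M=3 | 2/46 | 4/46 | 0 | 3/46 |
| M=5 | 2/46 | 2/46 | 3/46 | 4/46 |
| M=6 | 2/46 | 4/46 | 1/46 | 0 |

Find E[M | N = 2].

25/8

P(N = 2) = 8/23.
Σ M·P over the event = 0·(4/46) + 2·(2/46) + 3·(4/46) + 5·(2/46) + 6·(4/46) = 25/23.
E[M | N = 2] = (25/23) / (8/23) = 25/8.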